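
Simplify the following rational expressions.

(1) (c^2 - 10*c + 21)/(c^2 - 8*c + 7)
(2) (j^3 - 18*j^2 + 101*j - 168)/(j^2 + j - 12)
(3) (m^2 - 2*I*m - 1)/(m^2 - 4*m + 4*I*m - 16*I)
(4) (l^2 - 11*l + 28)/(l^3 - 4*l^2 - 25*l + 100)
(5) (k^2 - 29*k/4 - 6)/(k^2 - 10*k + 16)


(1) = (c - 3)/(c - 1)
(2) = (j^2 - 15*j + 56)/(j + 4)
(3) = (m^2 - 2*I*m - 1)/(m^2 + m*(-4 + 4*I) - 16*I)
(4) = (l - 7)/(l^2 - 25)
(5) = (4*k + 3)/(4*k - 8)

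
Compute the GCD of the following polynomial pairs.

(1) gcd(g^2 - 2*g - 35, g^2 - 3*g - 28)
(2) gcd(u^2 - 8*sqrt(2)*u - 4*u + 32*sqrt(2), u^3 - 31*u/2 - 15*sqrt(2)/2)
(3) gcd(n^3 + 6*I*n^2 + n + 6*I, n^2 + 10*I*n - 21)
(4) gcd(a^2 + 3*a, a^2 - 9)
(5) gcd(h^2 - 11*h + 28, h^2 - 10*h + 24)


(1) = gcd((g - 7)*(g + 5), (g - 7)*(g + 4)) = g - 7
(2) = gcd((u - 4)*(u - 8*sqrt(2)), (u - 3*sqrt(2))*(u + sqrt(2)/2)*(u + 5*sqrt(2)/2)) = 1
(3) = 1
(4) = gcd(a*(a + 3), (a - 3)*(a + 3)) = a + 3
(5) = h - 4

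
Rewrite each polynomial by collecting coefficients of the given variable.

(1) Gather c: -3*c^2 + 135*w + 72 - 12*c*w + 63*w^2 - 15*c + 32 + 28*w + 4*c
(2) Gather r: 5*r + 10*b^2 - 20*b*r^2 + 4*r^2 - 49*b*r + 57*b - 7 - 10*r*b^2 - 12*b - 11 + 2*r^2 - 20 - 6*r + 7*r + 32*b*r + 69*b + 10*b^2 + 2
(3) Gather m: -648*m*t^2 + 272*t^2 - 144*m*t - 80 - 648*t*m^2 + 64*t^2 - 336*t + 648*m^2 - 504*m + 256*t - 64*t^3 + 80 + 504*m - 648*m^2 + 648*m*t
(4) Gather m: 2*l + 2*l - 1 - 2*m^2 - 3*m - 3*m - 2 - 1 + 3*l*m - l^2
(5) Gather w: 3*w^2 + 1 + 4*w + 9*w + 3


(1) = -3*c^2 + c*(-12*w - 11) + 63*w^2 + 163*w + 104
(2) = 20*b^2 + 114*b + r^2*(6 - 20*b) + r*(-10*b^2 - 17*b + 6) - 36
(3) = -648*m^2*t + m*(-648*t^2 + 504*t) - 64*t^3 + 336*t^2 - 80*t
(4) = -l^2 + 4*l - 2*m^2 + m*(3*l - 6) - 4
(5) = 3*w^2 + 13*w + 4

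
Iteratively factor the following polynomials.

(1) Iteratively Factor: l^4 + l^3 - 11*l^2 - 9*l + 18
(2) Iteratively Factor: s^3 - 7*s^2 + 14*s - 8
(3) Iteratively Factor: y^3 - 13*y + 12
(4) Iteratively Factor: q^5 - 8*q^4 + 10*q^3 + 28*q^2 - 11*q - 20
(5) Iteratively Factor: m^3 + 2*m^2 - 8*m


(1) = (l + 2)*(l^3 - l^2 - 9*l + 9) = (l - 3)*(l + 2)*(l^2 + 2*l - 3) = (l - 3)*(l + 2)*(l + 3)*(l - 1)
(2) = (s - 2)*(s^2 - 5*s + 4) = (s - 2)*(s - 1)*(s - 4)
(3) = (y + 4)*(y^2 - 4*y + 3) = (y - 3)*(y + 4)*(y - 1)
(4) = (q - 1)*(q^4 - 7*q^3 + 3*q^2 + 31*q + 20) = (q - 4)*(q - 1)*(q^3 - 3*q^2 - 9*q - 5) = (q - 4)*(q - 1)*(q + 1)*(q^2 - 4*q - 5) = (q - 4)*(q - 1)*(q + 1)^2*(q - 5)
(5) = (m - 2)*(m^2 + 4*m) = (m - 2)*(m + 4)*(m)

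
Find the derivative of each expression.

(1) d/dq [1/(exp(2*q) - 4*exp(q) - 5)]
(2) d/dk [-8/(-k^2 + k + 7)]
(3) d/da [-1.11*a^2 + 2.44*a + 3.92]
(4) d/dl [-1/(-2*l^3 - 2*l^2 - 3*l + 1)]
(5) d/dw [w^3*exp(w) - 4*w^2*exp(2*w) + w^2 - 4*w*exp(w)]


(1) = 2*(2 - exp(q))*exp(q)/(-exp(2*q) + 4*exp(q) + 5)^2
(2) = 8*(1 - 2*k)/(-k^2 + k + 7)^2
(3) = 2.44 - 2.22*a
(4) = (-6*l^2 - 4*l - 3)/(2*l^3 + 2*l^2 + 3*l - 1)^2
(5) = w^3*exp(w) - 8*w^2*exp(2*w) + 3*w^2*exp(w) - 8*w*exp(2*w) - 4*w*exp(w) + 2*w - 4*exp(w)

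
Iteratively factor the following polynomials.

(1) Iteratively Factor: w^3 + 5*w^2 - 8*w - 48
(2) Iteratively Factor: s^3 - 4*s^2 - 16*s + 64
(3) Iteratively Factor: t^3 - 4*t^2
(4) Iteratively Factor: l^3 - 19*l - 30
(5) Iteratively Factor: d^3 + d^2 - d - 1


(1) = (w - 3)*(w^2 + 8*w + 16) = (w - 3)*(w + 4)*(w + 4)
(2) = (s - 4)*(s^2 - 16) = (s - 4)*(s + 4)*(s - 4)
(3) = (t)*(t^2 - 4*t) = t*(t - 4)*(t)
(4) = (l - 5)*(l^2 + 5*l + 6) = (l - 5)*(l + 3)*(l + 2)
(5) = (d - 1)*(d^2 + 2*d + 1) = (d - 1)*(d + 1)*(d + 1)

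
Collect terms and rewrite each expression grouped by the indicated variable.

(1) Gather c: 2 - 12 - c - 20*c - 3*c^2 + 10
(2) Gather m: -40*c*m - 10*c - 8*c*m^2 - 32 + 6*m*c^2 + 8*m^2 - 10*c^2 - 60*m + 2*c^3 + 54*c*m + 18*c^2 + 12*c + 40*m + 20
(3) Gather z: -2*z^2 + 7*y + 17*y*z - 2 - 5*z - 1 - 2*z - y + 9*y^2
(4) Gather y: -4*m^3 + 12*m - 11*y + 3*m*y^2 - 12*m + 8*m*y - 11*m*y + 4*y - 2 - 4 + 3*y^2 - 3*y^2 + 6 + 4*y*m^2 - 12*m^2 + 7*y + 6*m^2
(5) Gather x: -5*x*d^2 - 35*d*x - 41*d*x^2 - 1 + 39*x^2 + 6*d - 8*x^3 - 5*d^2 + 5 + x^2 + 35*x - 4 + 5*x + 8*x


(1) = -3*c^2 - 21*c
(2) = 2*c^3 + 8*c^2 + 2*c + m^2*(8 - 8*c) + m*(6*c^2 + 14*c - 20) - 12
(3) = 9*y^2 + 6*y - 2*z^2 + z*(17*y - 7) - 3
(4) = -4*m^3 - 6*m^2 + 3*m*y^2 + y*(4*m^2 - 3*m)
(5) = -5*d^2 + 6*d - 8*x^3 + x^2*(40 - 41*d) + x*(-5*d^2 - 35*d + 48)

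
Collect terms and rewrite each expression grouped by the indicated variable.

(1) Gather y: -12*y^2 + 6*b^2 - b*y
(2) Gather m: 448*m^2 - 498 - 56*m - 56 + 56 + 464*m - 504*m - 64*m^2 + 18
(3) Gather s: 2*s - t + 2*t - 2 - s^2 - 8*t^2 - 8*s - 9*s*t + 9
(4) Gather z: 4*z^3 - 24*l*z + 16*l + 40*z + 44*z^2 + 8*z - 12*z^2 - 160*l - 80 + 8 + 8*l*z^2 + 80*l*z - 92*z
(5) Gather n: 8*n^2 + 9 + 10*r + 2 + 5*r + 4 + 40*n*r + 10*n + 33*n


(1) = 6*b^2 - b*y - 12*y^2
(2) = 384*m^2 - 96*m - 480
(3) = -s^2 + s*(-9*t - 6) - 8*t^2 + t + 7
(4) = -144*l + 4*z^3 + z^2*(8*l + 32) + z*(56*l - 44) - 72
(5) = 8*n^2 + n*(40*r + 43) + 15*r + 15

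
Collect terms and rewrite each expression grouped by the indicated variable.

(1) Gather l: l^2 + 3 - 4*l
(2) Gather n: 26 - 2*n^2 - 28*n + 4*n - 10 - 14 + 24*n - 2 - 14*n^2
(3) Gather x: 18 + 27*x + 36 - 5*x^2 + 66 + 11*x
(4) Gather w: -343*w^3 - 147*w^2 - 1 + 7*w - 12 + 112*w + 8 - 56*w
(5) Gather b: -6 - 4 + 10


(1) = l^2 - 4*l + 3
(2) = -16*n^2
(3) = -5*x^2 + 38*x + 120
(4) = -343*w^3 - 147*w^2 + 63*w - 5
(5) = 0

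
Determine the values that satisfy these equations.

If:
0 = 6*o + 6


Then:
o = -1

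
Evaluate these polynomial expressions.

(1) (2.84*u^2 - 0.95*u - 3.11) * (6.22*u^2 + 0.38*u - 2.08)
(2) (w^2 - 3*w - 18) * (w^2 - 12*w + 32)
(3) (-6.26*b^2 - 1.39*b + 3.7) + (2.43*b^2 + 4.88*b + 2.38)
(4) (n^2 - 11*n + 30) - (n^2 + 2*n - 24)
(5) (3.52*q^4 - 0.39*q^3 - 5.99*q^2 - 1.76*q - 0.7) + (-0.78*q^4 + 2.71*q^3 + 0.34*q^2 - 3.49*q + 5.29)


(1) = 17.6648*u^4 - 4.8298*u^3 - 25.6124*u^2 + 0.7942*u + 6.4688
(2) = w^4 - 15*w^3 + 50*w^2 + 120*w - 576
(3) = -3.83*b^2 + 3.49*b + 6.08
(4) = 54 - 13*n
(5) = 2.74*q^4 + 2.32*q^3 - 5.65*q^2 - 5.25*q + 4.59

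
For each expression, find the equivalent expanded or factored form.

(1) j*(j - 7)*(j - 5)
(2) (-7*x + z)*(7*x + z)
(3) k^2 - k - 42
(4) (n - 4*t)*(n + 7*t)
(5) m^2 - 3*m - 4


(1) = j^3 - 12*j^2 + 35*j
(2) = -49*x^2 + z^2
(3) = (k - 7)*(k + 6)
(4) = n^2 + 3*n*t - 28*t^2
(5) = (m - 4)*(m + 1)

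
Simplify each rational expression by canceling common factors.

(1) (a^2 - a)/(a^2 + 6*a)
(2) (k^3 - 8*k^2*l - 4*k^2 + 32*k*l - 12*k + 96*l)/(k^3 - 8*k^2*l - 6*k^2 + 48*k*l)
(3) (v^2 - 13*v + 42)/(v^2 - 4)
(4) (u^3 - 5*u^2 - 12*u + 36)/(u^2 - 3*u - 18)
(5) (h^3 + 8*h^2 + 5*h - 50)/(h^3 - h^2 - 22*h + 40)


(1) = (a - 1)/(a + 6)
(2) = (k + 2)/k
(3) = (v^2 - 13*v + 42)/(v^2 - 4)
(4) = u - 2
(5) = (h + 5)/(h - 4)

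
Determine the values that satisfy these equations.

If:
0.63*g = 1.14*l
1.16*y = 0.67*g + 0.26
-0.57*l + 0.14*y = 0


Then:
g = 0.13
l = 0.07
y = 0.30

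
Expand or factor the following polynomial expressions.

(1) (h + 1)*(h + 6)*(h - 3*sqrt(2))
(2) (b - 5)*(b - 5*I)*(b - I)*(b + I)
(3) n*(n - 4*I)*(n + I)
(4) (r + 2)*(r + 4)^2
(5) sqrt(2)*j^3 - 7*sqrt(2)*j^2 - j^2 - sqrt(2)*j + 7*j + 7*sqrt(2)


(1) = h^3 - 3*sqrt(2)*h^2 + 7*h^2 - 21*sqrt(2)*h + 6*h - 18*sqrt(2)
(2) = b^4 - 5*b^3 - 5*I*b^3 + b^2 + 25*I*b^2 - 5*b - 5*I*b + 25*I
(3) = n^3 - 3*I*n^2 + 4*n
(4) = r^3 + 10*r^2 + 32*r + 32
(5) = (j - 7)*(j - sqrt(2))*(sqrt(2)*j + 1)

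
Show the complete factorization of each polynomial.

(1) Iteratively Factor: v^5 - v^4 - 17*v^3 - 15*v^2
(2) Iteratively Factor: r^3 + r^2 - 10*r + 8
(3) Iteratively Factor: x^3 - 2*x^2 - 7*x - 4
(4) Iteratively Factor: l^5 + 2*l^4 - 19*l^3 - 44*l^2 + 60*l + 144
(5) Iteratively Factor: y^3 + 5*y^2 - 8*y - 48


(1) = (v)*(v^4 - v^3 - 17*v^2 - 15*v) = v*(v + 1)*(v^3 - 2*v^2 - 15*v) = v*(v - 5)*(v + 1)*(v^2 + 3*v) = v^2*(v - 5)*(v + 1)*(v + 3)
(2) = (r + 4)*(r^2 - 3*r + 2) = (r - 2)*(r + 4)*(r - 1)
(3) = (x + 1)*(x^2 - 3*x - 4) = (x - 4)*(x + 1)*(x + 1)
(4) = (l + 2)*(l^4 - 19*l^2 - 6*l + 72) = (l - 2)*(l + 2)*(l^3 + 2*l^2 - 15*l - 36) = (l - 4)*(l - 2)*(l + 2)*(l^2 + 6*l + 9) = (l - 4)*(l - 2)*(l + 2)*(l + 3)*(l + 3)
(5) = (y + 4)*(y^2 + y - 12) = (y + 4)^2*(y - 3)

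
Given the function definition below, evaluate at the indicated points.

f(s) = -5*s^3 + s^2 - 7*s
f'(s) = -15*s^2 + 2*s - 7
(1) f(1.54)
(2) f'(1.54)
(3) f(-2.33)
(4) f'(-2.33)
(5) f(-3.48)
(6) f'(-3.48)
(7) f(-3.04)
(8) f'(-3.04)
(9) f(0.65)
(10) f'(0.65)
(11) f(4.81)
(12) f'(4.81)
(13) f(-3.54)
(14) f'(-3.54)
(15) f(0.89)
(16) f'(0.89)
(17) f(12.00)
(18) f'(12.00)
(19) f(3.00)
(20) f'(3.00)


(1) = -26.67
(2) = -39.49
(3) = 84.99
(4) = -93.09
(5) = 247.19
(6) = -195.62
(7) = 170.99
(8) = -151.70
(9) = -5.50
(10) = -12.04
(11) = -566.96
(12) = -344.42
(13) = 259.12
(14) = -202.05
(15) = -8.96
(16) = -17.10
(17) = -8580.00
(18) = -2143.00
(19) = -147.00
(20) = -136.00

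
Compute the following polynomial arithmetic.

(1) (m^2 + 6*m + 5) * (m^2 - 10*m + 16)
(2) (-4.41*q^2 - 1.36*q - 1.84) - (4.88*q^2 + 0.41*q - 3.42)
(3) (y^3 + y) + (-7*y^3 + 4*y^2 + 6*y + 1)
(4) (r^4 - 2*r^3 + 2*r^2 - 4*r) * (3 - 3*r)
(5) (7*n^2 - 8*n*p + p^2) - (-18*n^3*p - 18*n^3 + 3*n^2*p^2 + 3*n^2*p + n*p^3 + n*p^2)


(1) = m^4 - 4*m^3 - 39*m^2 + 46*m + 80
(2) = -9.29*q^2 - 1.77*q + 1.58
(3) = -6*y^3 + 4*y^2 + 7*y + 1
(4) = -3*r^5 + 9*r^4 - 12*r^3 + 18*r^2 - 12*r
(5) = 18*n^3*p + 18*n^3 - 3*n^2*p^2 - 3*n^2*p + 7*n^2 - n*p^3 - n*p^2 - 8*n*p + p^2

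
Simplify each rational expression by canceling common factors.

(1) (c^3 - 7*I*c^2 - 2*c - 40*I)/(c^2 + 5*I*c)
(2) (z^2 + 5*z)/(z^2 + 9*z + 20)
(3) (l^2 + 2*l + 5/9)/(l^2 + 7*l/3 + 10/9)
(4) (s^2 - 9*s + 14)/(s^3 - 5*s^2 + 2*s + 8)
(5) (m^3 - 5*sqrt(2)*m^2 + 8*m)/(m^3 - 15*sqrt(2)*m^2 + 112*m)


(1) = (c^3 - 7*I*c^2 - 2*c - 40*I)/(c^2 + 5*I*c)
(2) = z/(z + 4)
(3) = (3*l + 1)/(3*l + 2)
(4) = (s - 7)/(s^2 - 3*s - 4)
(5) = (m^2 - 5*sqrt(2)*m + 8)/(m^2 - 15*sqrt(2)*m + 112)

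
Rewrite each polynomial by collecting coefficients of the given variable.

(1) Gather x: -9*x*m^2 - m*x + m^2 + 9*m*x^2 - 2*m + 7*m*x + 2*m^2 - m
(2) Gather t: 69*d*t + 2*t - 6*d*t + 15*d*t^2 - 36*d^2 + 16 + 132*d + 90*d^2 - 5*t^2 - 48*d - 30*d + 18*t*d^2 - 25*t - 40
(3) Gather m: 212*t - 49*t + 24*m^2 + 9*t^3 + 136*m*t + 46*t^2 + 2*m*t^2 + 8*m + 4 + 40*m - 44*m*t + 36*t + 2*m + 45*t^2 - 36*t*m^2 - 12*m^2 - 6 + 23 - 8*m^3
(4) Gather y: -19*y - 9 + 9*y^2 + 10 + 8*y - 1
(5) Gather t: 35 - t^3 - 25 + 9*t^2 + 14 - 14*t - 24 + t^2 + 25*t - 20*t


(1) = 3*m^2 + 9*m*x^2 - 3*m + x*(-9*m^2 + 6*m)
(2) = 54*d^2 + 54*d + t^2*(15*d - 5) + t*(18*d^2 + 63*d - 23) - 24
(3) = -8*m^3 + m^2*(12 - 36*t) + m*(2*t^2 + 92*t + 50) + 9*t^3 + 91*t^2 + 199*t + 21
(4) = 9*y^2 - 11*y
(5) = -t^3 + 10*t^2 - 9*t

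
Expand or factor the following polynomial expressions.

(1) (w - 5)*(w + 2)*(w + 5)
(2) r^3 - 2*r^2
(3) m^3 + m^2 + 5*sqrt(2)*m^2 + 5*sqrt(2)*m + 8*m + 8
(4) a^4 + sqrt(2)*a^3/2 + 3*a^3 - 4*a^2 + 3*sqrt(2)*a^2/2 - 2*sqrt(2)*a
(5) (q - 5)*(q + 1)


(1) = w^3 + 2*w^2 - 25*w - 50
(2) = r^2*(r - 2)
(3) = (m + 1)*(m + sqrt(2))*(m + 4*sqrt(2))
(4) = a*(a - 1)*(a + 4)*(a + sqrt(2)/2)
(5) = q^2 - 4*q - 5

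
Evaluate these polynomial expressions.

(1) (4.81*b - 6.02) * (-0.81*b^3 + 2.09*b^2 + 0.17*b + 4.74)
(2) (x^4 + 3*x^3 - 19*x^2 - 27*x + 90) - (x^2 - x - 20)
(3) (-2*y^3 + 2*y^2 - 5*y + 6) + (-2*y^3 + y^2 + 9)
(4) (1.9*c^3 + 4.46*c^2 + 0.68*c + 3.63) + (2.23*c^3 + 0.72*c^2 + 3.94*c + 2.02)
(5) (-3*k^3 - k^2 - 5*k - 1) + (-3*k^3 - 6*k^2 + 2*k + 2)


(1) = -3.8961*b^4 + 14.9291*b^3 - 11.7641*b^2 + 21.776*b - 28.5348
(2) = x^4 + 3*x^3 - 20*x^2 - 26*x + 110
(3) = -4*y^3 + 3*y^2 - 5*y + 15
(4) = 4.13*c^3 + 5.18*c^2 + 4.62*c + 5.65
(5) = -6*k^3 - 7*k^2 - 3*k + 1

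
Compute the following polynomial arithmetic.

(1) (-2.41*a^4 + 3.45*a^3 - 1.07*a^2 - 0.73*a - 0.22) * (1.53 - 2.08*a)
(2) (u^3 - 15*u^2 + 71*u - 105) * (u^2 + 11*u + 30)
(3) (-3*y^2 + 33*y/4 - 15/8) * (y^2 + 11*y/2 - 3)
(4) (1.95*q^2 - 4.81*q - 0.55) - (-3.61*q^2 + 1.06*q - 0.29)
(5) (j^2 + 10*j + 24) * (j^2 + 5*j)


(1) = 5.0128*a^5 - 10.8633*a^4 + 7.5041*a^3 - 0.1187*a^2 - 0.6593*a - 0.3366
(2) = u^5 - 4*u^4 - 64*u^3 + 226*u^2 + 975*u - 3150
(3) = -3*y^4 - 33*y^3/4 + 105*y^2/2 - 561*y/16 + 45/8
(4) = 5.56*q^2 - 5.87*q - 0.26
(5) = j^4 + 15*j^3 + 74*j^2 + 120*j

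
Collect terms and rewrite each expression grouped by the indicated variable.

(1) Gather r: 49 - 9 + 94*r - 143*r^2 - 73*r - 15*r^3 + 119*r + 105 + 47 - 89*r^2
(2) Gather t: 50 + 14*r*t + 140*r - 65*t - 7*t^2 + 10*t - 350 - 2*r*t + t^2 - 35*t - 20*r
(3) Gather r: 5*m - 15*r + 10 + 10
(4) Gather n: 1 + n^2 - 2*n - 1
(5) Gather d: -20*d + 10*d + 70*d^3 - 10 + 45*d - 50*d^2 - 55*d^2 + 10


(1) = -15*r^3 - 232*r^2 + 140*r + 192
(2) = 120*r - 6*t^2 + t*(12*r - 90) - 300
(3) = 5*m - 15*r + 20
(4) = n^2 - 2*n
(5) = 70*d^3 - 105*d^2 + 35*d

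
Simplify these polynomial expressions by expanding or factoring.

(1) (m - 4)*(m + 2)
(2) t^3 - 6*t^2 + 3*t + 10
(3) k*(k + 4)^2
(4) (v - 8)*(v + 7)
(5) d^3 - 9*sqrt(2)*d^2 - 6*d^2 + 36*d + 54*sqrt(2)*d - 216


(1) = m^2 - 2*m - 8
(2) = (t - 5)*(t - 2)*(t + 1)
(3) = k^3 + 8*k^2 + 16*k
(4) = v^2 - v - 56
(5) = (d - 6)*(d - 6*sqrt(2))*(d - 3*sqrt(2))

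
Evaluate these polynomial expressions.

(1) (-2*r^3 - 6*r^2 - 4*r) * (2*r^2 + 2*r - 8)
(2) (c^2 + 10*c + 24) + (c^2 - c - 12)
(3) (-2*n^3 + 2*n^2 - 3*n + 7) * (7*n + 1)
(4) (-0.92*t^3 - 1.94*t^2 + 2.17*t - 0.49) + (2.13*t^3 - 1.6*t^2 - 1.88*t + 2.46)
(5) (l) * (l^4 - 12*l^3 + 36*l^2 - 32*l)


(1) = -4*r^5 - 16*r^4 - 4*r^3 + 40*r^2 + 32*r
(2) = 2*c^2 + 9*c + 12
(3) = -14*n^4 + 12*n^3 - 19*n^2 + 46*n + 7
(4) = 1.21*t^3 - 3.54*t^2 + 0.29*t + 1.97
(5) = l^5 - 12*l^4 + 36*l^3 - 32*l^2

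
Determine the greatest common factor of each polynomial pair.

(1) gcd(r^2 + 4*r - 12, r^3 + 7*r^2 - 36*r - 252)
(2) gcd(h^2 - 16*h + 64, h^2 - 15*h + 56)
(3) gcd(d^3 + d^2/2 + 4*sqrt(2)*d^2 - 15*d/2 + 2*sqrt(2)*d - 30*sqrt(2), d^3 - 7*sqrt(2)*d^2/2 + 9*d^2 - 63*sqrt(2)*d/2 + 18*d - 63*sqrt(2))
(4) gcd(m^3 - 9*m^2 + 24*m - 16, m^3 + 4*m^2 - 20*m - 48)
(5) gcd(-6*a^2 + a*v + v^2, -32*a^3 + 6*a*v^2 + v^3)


(1) = r + 6
(2) = gcd((h - 8)^2, (h - 8)*(h - 7)) = h - 8
(3) = d + 3
(4) = m - 4
(5) = -2*a + v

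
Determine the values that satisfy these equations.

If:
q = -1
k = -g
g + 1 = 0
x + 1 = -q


Then:
g = -1
k = 1
q = -1
x = 0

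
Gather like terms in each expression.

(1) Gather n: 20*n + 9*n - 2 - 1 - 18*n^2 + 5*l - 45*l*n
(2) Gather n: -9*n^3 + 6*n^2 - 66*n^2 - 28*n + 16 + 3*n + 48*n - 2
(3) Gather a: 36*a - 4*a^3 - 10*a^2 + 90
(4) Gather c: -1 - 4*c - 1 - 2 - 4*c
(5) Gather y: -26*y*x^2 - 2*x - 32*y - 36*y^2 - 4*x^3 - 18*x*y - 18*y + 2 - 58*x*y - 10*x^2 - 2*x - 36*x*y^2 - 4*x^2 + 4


(1) = 5*l - 18*n^2 + n*(29 - 45*l) - 3
(2) = -9*n^3 - 60*n^2 + 23*n + 14
(3) = -4*a^3 - 10*a^2 + 36*a + 90
(4) = -8*c - 4
(5) = -4*x^3 - 14*x^2 - 4*x + y^2*(-36*x - 36) + y*(-26*x^2 - 76*x - 50) + 6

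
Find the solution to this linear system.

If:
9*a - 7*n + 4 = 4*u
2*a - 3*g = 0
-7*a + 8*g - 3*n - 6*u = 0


Then:
a = -45*u/58 - 9/29
g = -15*u/29 - 6/29
n = 5/29 - 91*u/58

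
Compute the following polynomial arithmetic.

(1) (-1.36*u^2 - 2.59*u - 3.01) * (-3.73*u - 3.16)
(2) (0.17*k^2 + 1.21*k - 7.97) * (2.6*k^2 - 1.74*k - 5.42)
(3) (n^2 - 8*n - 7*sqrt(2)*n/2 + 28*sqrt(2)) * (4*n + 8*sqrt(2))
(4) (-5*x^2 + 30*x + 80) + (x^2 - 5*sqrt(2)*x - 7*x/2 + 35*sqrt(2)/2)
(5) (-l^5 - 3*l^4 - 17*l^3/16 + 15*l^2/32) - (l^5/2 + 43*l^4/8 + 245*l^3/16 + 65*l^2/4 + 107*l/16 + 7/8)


(1) = 5.0728*u^3 + 13.9583*u^2 + 19.4117*u + 9.5116
(2) = 0.442*k^4 + 2.8502*k^3 - 23.7488*k^2 + 7.3096*k + 43.1974
(3) = 4*n^3 - 32*n^2 - 6*sqrt(2)*n^2 - 56*n + 48*sqrt(2)*n + 448
(4) = -4*x^2 - 5*sqrt(2)*x + 53*x/2 + 35*sqrt(2)/2 + 80
(5) = -3*l^5/2 - 67*l^4/8 - 131*l^3/8 - 505*l^2/32 - 107*l/16 - 7/8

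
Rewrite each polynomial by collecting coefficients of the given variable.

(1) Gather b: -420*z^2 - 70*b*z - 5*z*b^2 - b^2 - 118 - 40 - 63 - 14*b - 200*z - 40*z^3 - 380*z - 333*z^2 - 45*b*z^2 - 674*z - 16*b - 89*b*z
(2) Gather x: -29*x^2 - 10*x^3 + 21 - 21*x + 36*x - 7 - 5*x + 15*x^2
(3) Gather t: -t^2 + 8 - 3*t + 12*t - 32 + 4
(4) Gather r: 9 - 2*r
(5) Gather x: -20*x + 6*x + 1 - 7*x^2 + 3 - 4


(1) = b^2*(-5*z - 1) + b*(-45*z^2 - 159*z - 30) - 40*z^3 - 753*z^2 - 1254*z - 221
(2) = -10*x^3 - 14*x^2 + 10*x + 14
(3) = -t^2 + 9*t - 20
(4) = 9 - 2*r
(5) = -7*x^2 - 14*x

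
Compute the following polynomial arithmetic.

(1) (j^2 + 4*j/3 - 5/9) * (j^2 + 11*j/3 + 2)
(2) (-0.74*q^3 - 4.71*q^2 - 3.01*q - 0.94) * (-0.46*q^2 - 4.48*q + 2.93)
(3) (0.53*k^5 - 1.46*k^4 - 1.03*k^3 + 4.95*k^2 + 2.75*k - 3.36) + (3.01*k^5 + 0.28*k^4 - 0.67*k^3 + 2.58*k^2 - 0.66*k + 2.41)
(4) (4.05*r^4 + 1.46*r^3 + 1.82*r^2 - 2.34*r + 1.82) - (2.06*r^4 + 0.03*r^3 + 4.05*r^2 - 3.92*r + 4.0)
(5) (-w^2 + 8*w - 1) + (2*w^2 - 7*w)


(1) = j^4 + 5*j^3 + 19*j^2/3 + 17*j/27 - 10/9
(2) = 0.3404*q^5 + 5.4818*q^4 + 20.3172*q^3 + 0.1169*q^2 - 4.6081*q - 2.7542
(3) = 3.54*k^5 - 1.18*k^4 - 1.7*k^3 + 7.53*k^2 + 2.09*k - 0.95
(4) = 1.99*r^4 + 1.43*r^3 - 2.23*r^2 + 1.58*r - 2.18
(5) = w^2 + w - 1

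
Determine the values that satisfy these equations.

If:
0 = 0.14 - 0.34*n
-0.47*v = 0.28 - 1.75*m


Then:
m = 0.268571428571429*v + 0.16
n = 0.41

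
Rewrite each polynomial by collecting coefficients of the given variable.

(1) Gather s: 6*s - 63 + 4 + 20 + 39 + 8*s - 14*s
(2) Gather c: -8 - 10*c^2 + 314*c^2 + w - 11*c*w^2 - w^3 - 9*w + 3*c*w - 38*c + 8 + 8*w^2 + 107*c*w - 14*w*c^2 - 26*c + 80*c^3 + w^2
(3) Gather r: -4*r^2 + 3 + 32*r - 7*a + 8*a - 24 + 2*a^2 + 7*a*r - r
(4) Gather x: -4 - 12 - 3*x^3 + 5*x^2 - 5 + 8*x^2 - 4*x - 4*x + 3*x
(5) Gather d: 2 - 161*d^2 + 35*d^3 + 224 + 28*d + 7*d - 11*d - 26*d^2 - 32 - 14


(1) = 0
(2) = 80*c^3 + c^2*(304 - 14*w) + c*(-11*w^2 + 110*w - 64) - w^3 + 9*w^2 - 8*w
(3) = 2*a^2 + a - 4*r^2 + r*(7*a + 31) - 21
(4) = -3*x^3 + 13*x^2 - 5*x - 21
(5) = 35*d^3 - 187*d^2 + 24*d + 180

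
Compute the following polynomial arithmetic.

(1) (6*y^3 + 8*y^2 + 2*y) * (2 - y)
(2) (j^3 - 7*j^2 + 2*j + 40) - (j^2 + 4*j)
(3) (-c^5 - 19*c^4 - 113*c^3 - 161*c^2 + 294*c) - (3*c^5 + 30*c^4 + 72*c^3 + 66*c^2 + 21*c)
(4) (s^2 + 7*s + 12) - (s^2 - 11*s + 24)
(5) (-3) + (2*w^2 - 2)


(1) = -6*y^4 + 4*y^3 + 14*y^2 + 4*y
(2) = j^3 - 8*j^2 - 2*j + 40
(3) = -4*c^5 - 49*c^4 - 185*c^3 - 227*c^2 + 273*c
(4) = 18*s - 12
(5) = 2*w^2 - 5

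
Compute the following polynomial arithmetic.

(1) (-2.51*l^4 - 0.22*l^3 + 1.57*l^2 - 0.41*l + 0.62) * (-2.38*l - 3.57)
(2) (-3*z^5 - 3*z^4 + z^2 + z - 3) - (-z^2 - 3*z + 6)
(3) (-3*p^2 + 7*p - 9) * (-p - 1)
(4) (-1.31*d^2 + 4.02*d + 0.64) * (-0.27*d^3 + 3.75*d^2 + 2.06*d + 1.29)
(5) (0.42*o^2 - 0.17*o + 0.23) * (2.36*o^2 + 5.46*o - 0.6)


(1) = 5.9738*l^5 + 9.4843*l^4 - 2.9512*l^3 - 4.6291*l^2 - 0.0119*l - 2.2134
(2) = -3*z^5 - 3*z^4 + 2*z^2 + 4*z - 9
(3) = 3*p^3 - 4*p^2 + 2*p + 9
(4) = 0.3537*d^5 - 5.9979*d^4 + 12.2036*d^3 + 8.9913*d^2 + 6.5042*d + 0.8256
(5) = 0.9912*o^4 + 1.892*o^3 - 0.6374*o^2 + 1.3578*o - 0.138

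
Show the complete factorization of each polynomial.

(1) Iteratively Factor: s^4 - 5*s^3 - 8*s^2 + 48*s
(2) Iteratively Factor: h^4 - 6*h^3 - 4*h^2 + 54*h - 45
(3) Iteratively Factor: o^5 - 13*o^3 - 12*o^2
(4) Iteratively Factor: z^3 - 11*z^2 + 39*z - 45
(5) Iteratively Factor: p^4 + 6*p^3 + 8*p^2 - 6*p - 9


(1) = (s)*(s^3 - 5*s^2 - 8*s + 48) = s*(s - 4)*(s^2 - s - 12) = s*(s - 4)^2*(s + 3)
(2) = (h - 3)*(h^3 - 3*h^2 - 13*h + 15) = (h - 5)*(h - 3)*(h^2 + 2*h - 3) = (h - 5)*(h - 3)*(h - 1)*(h + 3)
(3) = (o + 3)*(o^4 - 3*o^3 - 4*o^2) = (o + 1)*(o + 3)*(o^3 - 4*o^2) = o*(o + 1)*(o + 3)*(o^2 - 4*o) = o^2*(o + 1)*(o + 3)*(o - 4)
(4) = (z - 3)*(z^2 - 8*z + 15) = (z - 5)*(z - 3)*(z - 3)
(5) = (p + 3)*(p^3 + 3*p^2 - p - 3) = (p + 1)*(p + 3)*(p^2 + 2*p - 3) = (p - 1)*(p + 1)*(p + 3)*(p + 3)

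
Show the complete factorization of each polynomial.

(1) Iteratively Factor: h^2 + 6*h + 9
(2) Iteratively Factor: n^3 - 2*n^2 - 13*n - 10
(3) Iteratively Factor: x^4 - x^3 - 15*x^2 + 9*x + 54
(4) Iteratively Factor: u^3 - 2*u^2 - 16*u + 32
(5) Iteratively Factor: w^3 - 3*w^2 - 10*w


(1) = (h + 3)*(h + 3)
(2) = (n - 5)*(n^2 + 3*n + 2) = (n - 5)*(n + 2)*(n + 1)
(3) = (x - 3)*(x^3 + 2*x^2 - 9*x - 18) = (x - 3)*(x + 3)*(x^2 - x - 6) = (x - 3)*(x + 2)*(x + 3)*(x - 3)
(4) = (u + 4)*(u^2 - 6*u + 8) = (u - 2)*(u + 4)*(u - 4)
(5) = (w - 5)*(w^2 + 2*w) = (w - 5)*(w + 2)*(w)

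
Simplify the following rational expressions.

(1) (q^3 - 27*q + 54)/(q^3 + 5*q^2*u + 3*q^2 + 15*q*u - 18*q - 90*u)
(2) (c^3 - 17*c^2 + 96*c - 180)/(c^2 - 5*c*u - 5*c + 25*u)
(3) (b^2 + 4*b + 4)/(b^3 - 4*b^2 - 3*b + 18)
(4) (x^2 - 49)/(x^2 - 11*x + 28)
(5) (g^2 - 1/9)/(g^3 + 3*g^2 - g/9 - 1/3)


(1) = (q - 3)/(q + 5*u)
(2) = (-c^2 + 12*c - 36)/(-c + 5*u)
(3) = (b + 2)/(b^2 - 6*b + 9)
(4) = (x + 7)/(x - 4)
(5) = 1/(g + 3)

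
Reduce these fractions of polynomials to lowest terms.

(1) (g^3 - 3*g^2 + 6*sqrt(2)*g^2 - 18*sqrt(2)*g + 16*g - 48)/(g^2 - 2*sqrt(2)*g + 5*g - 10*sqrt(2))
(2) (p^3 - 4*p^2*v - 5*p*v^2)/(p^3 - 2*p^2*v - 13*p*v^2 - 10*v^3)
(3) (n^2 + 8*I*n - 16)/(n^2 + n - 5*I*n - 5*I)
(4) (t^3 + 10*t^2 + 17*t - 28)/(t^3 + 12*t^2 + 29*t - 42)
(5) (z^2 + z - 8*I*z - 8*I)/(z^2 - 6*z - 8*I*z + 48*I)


(1) = (g^3 + g^2*(-3 + 6*sqrt(2)) + g*(16 - 18*sqrt(2)) - 48)/(g^2 + g*(5 - 2*sqrt(2)) - 10*sqrt(2))
(2) = p/(p + 2*v)
(3) = (n^2 + 8*I*n - 16)/(n^2 + n*(1 - 5*I) - 5*I)
(4) = (t + 4)/(t + 6)
(5) = (z + 1)/(z - 6)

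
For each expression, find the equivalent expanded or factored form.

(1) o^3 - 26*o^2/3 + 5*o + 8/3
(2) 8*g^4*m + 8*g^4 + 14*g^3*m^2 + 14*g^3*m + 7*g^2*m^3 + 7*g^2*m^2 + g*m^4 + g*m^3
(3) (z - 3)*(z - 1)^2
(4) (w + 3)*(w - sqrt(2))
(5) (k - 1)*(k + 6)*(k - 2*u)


(1) = (o - 8)*(o - 1)*(o + 1/3)
(2) = (g + m)*(2*g + m)*(4*g + m)*(g*m + g)
(3) = z^3 - 5*z^2 + 7*z - 3
(4) = w^2 - sqrt(2)*w + 3*w - 3*sqrt(2)
(5) = k^3 - 2*k^2*u + 5*k^2 - 10*k*u - 6*k + 12*u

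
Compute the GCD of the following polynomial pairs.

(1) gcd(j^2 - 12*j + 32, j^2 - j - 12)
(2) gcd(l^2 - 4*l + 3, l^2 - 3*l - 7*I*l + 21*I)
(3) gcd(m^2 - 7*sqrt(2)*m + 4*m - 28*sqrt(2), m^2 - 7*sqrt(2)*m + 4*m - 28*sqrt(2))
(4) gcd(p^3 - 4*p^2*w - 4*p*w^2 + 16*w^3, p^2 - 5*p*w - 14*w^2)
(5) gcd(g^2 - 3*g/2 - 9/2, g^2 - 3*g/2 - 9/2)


(1) = gcd((j - 8)*(j - 4), (j - 4)*(j + 3)) = j - 4
(2) = l - 3
(3) = m^2 + m*(4 - 7*sqrt(2)) - 28*sqrt(2)
(4) = p + 2*w
(5) = gcd((g - 3)*(g + 3/2), (g - 3)*(g + 3/2)) = g^2 - 3*g/2 - 9/2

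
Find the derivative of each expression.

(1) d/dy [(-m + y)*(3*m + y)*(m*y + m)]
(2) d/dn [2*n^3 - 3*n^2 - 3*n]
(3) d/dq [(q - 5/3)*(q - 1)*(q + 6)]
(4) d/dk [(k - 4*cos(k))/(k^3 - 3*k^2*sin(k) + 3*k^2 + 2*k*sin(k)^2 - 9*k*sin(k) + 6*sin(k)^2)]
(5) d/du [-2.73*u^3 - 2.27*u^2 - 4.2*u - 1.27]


(1) = m*(-3*m^2 + 4*m*y + 2*m + 3*y^2 + 2*y)
(2) = 6*n^2 - 6*n - 3
(3) = 3*q^2 + 20*q/3 - 43/3
(4) = (-(k - 4*cos(k))*(-3*k^2*cos(k) + 3*k^2 - 6*k*sin(k) + 2*k*sin(2*k) - 9*k*cos(k) + 6*k + 2*sin(k)^2 - 9*sin(k) + 6*sin(2*k)) + (4*sin(k) + 1)*(k^3 - 3*k^2*sin(k) + 3*k^2 + 2*k*sin(k)^2 - 9*k*sin(k) + 6*sin(k)^2))/((k + 3)^2*(k - 2*sin(k))^2*(k - sin(k))^2)
(5) = -8.19*u^2 - 4.54*u - 4.2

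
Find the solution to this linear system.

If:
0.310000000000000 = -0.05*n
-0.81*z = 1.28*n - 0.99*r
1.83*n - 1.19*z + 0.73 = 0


Then:
n = -6.20
r = -15.32
z = -8.92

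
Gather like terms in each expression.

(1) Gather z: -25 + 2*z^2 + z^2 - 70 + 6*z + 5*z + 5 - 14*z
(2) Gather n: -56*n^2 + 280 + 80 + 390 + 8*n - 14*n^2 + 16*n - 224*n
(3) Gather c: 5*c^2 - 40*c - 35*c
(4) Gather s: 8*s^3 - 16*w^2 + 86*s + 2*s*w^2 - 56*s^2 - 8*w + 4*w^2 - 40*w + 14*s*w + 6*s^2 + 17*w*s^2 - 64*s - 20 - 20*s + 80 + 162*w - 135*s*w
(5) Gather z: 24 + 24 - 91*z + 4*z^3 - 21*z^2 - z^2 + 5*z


(1) = 3*z^2 - 3*z - 90
(2) = -70*n^2 - 200*n + 750
(3) = 5*c^2 - 75*c
(4) = 8*s^3 + s^2*(17*w - 50) + s*(2*w^2 - 121*w + 2) - 12*w^2 + 114*w + 60
(5) = 4*z^3 - 22*z^2 - 86*z + 48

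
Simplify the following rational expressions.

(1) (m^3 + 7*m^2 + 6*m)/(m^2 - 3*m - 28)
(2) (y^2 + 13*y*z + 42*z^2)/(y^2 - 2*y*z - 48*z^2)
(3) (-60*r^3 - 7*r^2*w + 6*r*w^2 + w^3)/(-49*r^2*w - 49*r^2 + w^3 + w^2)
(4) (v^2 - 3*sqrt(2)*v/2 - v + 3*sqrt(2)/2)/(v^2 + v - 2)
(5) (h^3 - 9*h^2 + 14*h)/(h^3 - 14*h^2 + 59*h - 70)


(1) = (m^3 + 7*m^2 + 6*m)/(m^2 - 3*m - 28)
(2) = (y + 7*z)/(y - 8*z)
(3) = (60*r^3 + 7*r^2*w - 6*r*w^2 - w^3)/(49*r^2*w + 49*r^2 - w^3 - w^2)
(4) = (2*v - 3*sqrt(2))/(2*v + 4)
(5) = h/(h - 5)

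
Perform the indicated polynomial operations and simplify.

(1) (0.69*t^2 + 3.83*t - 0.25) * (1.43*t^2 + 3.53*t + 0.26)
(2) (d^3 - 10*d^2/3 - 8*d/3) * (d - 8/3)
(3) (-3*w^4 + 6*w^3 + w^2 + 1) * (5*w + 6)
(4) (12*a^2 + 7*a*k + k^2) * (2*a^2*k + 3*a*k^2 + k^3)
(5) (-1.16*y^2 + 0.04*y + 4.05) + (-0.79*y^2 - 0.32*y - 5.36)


(1) = 0.9867*t^4 + 7.9126*t^3 + 13.3418*t^2 + 0.1133*t - 0.065
(2) = d^4 - 6*d^3 + 56*d^2/9 + 64*d/9
(3) = -15*w^5 + 12*w^4 + 41*w^3 + 6*w^2 + 5*w + 6
(4) = 24*a^4*k + 50*a^3*k^2 + 35*a^2*k^3 + 10*a*k^4 + k^5
(5) = -1.95*y^2 - 0.28*y - 1.31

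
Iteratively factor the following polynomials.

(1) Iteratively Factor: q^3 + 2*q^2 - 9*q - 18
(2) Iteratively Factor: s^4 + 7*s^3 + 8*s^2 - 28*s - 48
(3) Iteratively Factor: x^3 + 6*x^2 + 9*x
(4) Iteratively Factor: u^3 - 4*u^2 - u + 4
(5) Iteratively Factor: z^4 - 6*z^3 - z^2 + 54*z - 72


(1) = (q - 3)*(q^2 + 5*q + 6) = (q - 3)*(q + 3)*(q + 2)
(2) = (s + 3)*(s^3 + 4*s^2 - 4*s - 16) = (s - 2)*(s + 3)*(s^2 + 6*s + 8) = (s - 2)*(s + 3)*(s + 4)*(s + 2)
(3) = (x + 3)*(x^2 + 3*x) = (x + 3)^2*(x)
(4) = (u - 1)*(u^2 - 3*u - 4) = (u - 4)*(u - 1)*(u + 1)
(5) = (z - 2)*(z^3 - 4*z^2 - 9*z + 36) = (z - 3)*(z - 2)*(z^2 - z - 12) = (z - 3)*(z - 2)*(z + 3)*(z - 4)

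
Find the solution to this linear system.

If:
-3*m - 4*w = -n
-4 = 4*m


Then:
m = -1
n = 4*w - 3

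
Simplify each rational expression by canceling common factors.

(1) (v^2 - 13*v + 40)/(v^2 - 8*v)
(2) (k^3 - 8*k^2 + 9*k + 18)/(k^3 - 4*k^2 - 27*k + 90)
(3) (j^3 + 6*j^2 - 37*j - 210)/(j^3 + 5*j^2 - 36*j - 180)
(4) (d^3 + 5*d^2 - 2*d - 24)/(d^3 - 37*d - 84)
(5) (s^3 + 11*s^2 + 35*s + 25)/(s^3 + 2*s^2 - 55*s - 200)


(1) = (v - 5)/v
(2) = (k + 1)/(k + 5)
(3) = (j + 7)/(j + 6)
(4) = (d - 2)/(d - 7)
(5) = (s + 1)/(s - 8)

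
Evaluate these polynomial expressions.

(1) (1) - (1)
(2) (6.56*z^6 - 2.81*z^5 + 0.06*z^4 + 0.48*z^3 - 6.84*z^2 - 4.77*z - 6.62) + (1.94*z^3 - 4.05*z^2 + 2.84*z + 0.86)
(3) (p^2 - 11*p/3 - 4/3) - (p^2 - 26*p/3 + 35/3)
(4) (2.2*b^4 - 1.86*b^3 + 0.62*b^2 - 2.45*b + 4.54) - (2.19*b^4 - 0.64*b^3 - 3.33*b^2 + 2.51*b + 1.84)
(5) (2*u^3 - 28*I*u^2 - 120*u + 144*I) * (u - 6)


(1) = 0
(2) = 6.56*z^6 - 2.81*z^5 + 0.06*z^4 + 2.42*z^3 - 10.89*z^2 - 1.93*z - 5.76
(3) = 5*p - 13
(4) = 0.01*b^4 - 1.22*b^3 + 3.95*b^2 - 4.96*b + 2.7
(5) = 2*u^4 - 12*u^3 - 28*I*u^3 - 120*u^2 + 168*I*u^2 + 720*u + 144*I*u - 864*I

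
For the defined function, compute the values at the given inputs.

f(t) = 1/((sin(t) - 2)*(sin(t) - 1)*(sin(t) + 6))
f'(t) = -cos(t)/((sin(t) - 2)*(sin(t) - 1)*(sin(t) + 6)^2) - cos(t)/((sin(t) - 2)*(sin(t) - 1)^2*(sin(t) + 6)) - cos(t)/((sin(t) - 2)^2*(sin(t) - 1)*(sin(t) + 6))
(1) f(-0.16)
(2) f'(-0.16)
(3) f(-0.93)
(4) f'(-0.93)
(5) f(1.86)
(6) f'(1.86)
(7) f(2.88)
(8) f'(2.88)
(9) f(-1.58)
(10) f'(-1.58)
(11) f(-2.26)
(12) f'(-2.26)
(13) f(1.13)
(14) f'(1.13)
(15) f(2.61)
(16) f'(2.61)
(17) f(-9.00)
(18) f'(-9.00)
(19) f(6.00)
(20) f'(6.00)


(1) = 0.07
(2) = 0.08
(3) = 0.04
(4) = 0.02
(5) = 3.32
(6) = -23.59
(7) = 0.12
(8) = -0.21
(9) = 0.03
(10) = -0.00
(11) = 0.04
(12) = -0.02
(13) = 1.38
(14) = 6.63
(15) = 0.21
(16) = -0.46
(17) = 0.05
(18) = -0.05
(19) = 0.06
(20) = 0.06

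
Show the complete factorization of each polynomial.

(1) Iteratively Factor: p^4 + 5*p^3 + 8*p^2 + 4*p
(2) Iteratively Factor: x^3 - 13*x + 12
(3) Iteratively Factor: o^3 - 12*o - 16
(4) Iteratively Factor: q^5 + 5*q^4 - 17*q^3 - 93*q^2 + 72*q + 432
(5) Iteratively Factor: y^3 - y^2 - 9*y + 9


(1) = (p)*(p^3 + 5*p^2 + 8*p + 4) = p*(p + 2)*(p^2 + 3*p + 2) = p*(p + 1)*(p + 2)*(p + 2)
(2) = (x + 4)*(x^2 - 4*x + 3) = (x - 1)*(x + 4)*(x - 3)
(3) = (o - 4)*(o^2 + 4*o + 4) = (o - 4)*(o + 2)*(o + 2)
(4) = (q - 3)*(q^4 + 8*q^3 + 7*q^2 - 72*q - 144) = (q - 3)*(q + 4)*(q^3 + 4*q^2 - 9*q - 36) = (q - 3)*(q + 4)^2*(q^2 - 9) = (q - 3)*(q + 3)*(q + 4)^2*(q - 3)
(5) = (y - 1)*(y^2 - 9) = (y - 1)*(y + 3)*(y - 3)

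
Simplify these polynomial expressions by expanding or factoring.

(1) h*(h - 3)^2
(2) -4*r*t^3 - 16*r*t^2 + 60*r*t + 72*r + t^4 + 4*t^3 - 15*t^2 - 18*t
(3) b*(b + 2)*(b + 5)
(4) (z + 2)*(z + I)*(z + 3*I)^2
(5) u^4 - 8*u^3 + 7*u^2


(1) = h^3 - 6*h^2 + 9*h
(2) = (-4*r + t)*(t - 3)*(t + 1)*(t + 6)
(3) = b^3 + 7*b^2 + 10*b
(4) = z^4 + 2*z^3 + 7*I*z^3 - 15*z^2 + 14*I*z^2 - 30*z - 9*I*z - 18*I
(5) = u^2*(u - 7)*(u - 1)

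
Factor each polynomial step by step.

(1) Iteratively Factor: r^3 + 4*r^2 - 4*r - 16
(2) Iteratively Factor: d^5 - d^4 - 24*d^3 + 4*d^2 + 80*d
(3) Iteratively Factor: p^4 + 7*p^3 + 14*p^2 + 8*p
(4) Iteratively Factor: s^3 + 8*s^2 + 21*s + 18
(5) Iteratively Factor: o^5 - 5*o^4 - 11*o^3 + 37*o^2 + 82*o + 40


(1) = (r - 2)*(r^2 + 6*r + 8) = (r - 2)*(r + 4)*(r + 2)
(2) = (d - 5)*(d^4 + 4*d^3 - 4*d^2 - 16*d) = (d - 5)*(d + 4)*(d^3 - 4*d) = d*(d - 5)*(d + 4)*(d^2 - 4) = d*(d - 5)*(d - 2)*(d + 4)*(d + 2)
(3) = (p + 1)*(p^3 + 6*p^2 + 8*p) = (p + 1)*(p + 4)*(p^2 + 2*p) = (p + 1)*(p + 2)*(p + 4)*(p)
(4) = (s + 3)*(s^2 + 5*s + 6) = (s + 2)*(s + 3)*(s + 3)
(5) = (o + 2)*(o^4 - 7*o^3 + 3*o^2 + 31*o + 20) = (o + 1)*(o + 2)*(o^3 - 8*o^2 + 11*o + 20) = (o + 1)^2*(o + 2)*(o^2 - 9*o + 20) = (o - 4)*(o + 1)^2*(o + 2)*(o - 5)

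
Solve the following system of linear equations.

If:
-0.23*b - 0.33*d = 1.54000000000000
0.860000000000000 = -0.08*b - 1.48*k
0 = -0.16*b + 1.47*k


Then:
b = -3.57
d = -2.18
k = -0.39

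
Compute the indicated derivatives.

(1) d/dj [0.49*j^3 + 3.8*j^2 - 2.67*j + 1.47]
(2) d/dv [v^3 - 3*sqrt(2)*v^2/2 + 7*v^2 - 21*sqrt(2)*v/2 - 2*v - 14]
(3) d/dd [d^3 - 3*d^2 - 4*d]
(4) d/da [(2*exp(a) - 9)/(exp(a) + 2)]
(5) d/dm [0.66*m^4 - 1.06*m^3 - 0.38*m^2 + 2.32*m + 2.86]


(1) = 1.47*j^2 + 7.6*j - 2.67
(2) = 3*v^2 - 3*sqrt(2)*v + 14*v - 21*sqrt(2)/2 - 2
(3) = 3*d^2 - 6*d - 4
(4) = 13*exp(a)/(exp(a) + 2)^2
(5) = 2.64*m^3 - 3.18*m^2 - 0.76*m + 2.32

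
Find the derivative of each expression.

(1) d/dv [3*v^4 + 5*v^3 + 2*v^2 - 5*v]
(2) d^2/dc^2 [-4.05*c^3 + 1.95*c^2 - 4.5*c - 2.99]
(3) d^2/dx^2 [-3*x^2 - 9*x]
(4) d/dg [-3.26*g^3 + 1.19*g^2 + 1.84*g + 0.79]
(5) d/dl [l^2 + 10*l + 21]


(1) = 12*v^3 + 15*v^2 + 4*v - 5
(2) = 3.9 - 24.3*c
(3) = -6
(4) = -9.78*g^2 + 2.38*g + 1.84
(5) = 2*l + 10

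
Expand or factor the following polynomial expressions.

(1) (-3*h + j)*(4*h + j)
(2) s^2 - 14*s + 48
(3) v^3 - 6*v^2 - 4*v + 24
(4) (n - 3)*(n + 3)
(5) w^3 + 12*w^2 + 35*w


(1) = -12*h^2 + h*j + j^2
(2) = (s - 8)*(s - 6)
(3) = (v - 6)*(v - 2)*(v + 2)
(4) = n^2 - 9
(5) = w*(w + 5)*(w + 7)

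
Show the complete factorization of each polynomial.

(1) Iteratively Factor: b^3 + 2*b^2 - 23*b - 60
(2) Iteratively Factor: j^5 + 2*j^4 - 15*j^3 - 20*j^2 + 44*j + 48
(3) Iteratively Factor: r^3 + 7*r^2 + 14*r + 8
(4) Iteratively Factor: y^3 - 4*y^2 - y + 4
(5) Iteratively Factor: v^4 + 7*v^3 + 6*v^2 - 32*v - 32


(1) = (b + 4)*(b^2 - 2*b - 15) = (b + 3)*(b + 4)*(b - 5)
(2) = (j + 1)*(j^4 + j^3 - 16*j^2 - 4*j + 48) = (j + 1)*(j + 4)*(j^3 - 3*j^2 - 4*j + 12) = (j - 3)*(j + 1)*(j + 4)*(j^2 - 4) = (j - 3)*(j + 1)*(j + 2)*(j + 4)*(j - 2)
(3) = (r + 1)*(r^2 + 6*r + 8) = (r + 1)*(r + 4)*(r + 2)
(4) = (y - 1)*(y^2 - 3*y - 4) = (y - 1)*(y + 1)*(y - 4)
(5) = (v + 4)*(v^3 + 3*v^2 - 6*v - 8) = (v - 2)*(v + 4)*(v^2 + 5*v + 4) = (v - 2)*(v + 4)^2*(v + 1)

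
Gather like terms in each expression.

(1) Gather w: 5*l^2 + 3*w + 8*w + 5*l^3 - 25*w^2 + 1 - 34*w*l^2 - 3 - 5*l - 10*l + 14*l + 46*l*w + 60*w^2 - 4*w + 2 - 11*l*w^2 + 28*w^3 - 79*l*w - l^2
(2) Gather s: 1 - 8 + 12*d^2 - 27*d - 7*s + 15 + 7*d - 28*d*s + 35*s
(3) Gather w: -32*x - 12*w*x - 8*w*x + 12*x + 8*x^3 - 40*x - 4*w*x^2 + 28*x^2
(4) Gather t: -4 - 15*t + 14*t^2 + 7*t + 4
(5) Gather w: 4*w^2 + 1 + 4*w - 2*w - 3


(1) = 5*l^3 + 4*l^2 - l + 28*w^3 + w^2*(35 - 11*l) + w*(-34*l^2 - 33*l + 7)
(2) = 12*d^2 - 20*d + s*(28 - 28*d) + 8
(3) = w*(-4*x^2 - 20*x) + 8*x^3 + 28*x^2 - 60*x
(4) = 14*t^2 - 8*t
(5) = 4*w^2 + 2*w - 2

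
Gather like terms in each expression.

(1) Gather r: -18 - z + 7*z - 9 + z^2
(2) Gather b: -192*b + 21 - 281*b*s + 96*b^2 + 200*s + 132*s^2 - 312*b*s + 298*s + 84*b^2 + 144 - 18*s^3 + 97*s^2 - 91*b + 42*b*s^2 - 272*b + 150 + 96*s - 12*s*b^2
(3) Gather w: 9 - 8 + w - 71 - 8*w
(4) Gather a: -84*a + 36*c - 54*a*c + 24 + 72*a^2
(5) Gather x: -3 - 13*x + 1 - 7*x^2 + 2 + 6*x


(1) = z^2 + 6*z - 27
(2) = b^2*(180 - 12*s) + b*(42*s^2 - 593*s - 555) - 18*s^3 + 229*s^2 + 594*s + 315
(3) = -7*w - 70
(4) = 72*a^2 + a*(-54*c - 84) + 36*c + 24
(5) = -7*x^2 - 7*x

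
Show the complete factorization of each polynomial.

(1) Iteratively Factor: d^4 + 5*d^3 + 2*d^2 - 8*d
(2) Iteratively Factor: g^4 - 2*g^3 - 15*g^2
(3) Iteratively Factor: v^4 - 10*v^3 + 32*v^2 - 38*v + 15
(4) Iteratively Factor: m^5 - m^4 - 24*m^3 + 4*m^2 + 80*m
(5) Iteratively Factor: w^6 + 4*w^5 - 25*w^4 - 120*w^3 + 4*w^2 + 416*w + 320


(1) = (d)*(d^3 + 5*d^2 + 2*d - 8) = d*(d - 1)*(d^2 + 6*d + 8) = d*(d - 1)*(d + 2)*(d + 4)
(2) = (g + 3)*(g^3 - 5*g^2) = (g - 5)*(g + 3)*(g^2) = g*(g - 5)*(g + 3)*(g)
(3) = (v - 3)*(v^3 - 7*v^2 + 11*v - 5) = (v - 3)*(v - 1)*(v^2 - 6*v + 5) = (v - 5)*(v - 3)*(v - 1)*(v - 1)
(4) = (m - 2)*(m^4 + m^3 - 22*m^2 - 40*m) = (m - 2)*(m + 2)*(m^3 - m^2 - 20*m) = (m - 5)*(m - 2)*(m + 2)*(m^2 + 4*m) = m*(m - 5)*(m - 2)*(m + 2)*(m + 4)
(5) = (w + 1)*(w^5 + 3*w^4 - 28*w^3 - 92*w^2 + 96*w + 320) = (w + 1)*(w + 4)*(w^4 - w^3 - 24*w^2 + 4*w + 80) = (w + 1)*(w + 2)*(w + 4)*(w^3 - 3*w^2 - 18*w + 40) = (w + 1)*(w + 2)*(w + 4)^2*(w^2 - 7*w + 10) = (w - 5)*(w + 1)*(w + 2)*(w + 4)^2*(w - 2)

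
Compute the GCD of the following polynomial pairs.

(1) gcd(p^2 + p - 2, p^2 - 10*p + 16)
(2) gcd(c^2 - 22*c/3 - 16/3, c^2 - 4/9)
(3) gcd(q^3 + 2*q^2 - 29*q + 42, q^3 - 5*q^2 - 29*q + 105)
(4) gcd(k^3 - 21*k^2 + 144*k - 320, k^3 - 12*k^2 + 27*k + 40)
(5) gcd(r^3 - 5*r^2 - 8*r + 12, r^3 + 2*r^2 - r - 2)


(1) = gcd((p - 1)*(p + 2), (p - 8)*(p - 2)) = 1
(2) = gcd((c - 8)*(c + 2/3), (c - 2/3)*(c + 2/3)) = c + 2/3
(3) = q - 3
(4) = k^2 - 13*k + 40
(5) = r^2 + r - 2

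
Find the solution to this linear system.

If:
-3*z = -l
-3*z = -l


Then:
l = 3*z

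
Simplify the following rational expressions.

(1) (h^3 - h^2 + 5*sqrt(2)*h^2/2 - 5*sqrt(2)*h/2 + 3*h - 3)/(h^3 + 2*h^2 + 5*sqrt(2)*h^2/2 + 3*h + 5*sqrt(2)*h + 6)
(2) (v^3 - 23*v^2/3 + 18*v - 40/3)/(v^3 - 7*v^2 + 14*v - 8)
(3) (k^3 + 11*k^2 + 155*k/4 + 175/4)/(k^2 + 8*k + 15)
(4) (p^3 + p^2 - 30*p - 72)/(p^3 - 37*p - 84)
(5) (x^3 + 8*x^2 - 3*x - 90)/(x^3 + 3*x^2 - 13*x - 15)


(1) = (4*h - 4)/(4*h + 8)
(2) = (3*v - 5)/(3*v - 3)
(3) = (4*k^2 + 24*k + 35)/(4*k + 12)
(4) = (p - 6)/(p - 7)
(5) = (x + 6)/(x + 1)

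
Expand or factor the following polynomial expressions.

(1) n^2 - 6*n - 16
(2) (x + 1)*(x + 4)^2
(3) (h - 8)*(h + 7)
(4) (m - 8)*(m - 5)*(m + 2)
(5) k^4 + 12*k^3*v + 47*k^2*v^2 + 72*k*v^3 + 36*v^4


(1) = (n - 8)*(n + 2)
(2) = x^3 + 9*x^2 + 24*x + 16
(3) = h^2 - h - 56
(4) = m^3 - 11*m^2 + 14*m + 80
(5) = (k + v)*(k + 2*v)*(k + 3*v)*(k + 6*v)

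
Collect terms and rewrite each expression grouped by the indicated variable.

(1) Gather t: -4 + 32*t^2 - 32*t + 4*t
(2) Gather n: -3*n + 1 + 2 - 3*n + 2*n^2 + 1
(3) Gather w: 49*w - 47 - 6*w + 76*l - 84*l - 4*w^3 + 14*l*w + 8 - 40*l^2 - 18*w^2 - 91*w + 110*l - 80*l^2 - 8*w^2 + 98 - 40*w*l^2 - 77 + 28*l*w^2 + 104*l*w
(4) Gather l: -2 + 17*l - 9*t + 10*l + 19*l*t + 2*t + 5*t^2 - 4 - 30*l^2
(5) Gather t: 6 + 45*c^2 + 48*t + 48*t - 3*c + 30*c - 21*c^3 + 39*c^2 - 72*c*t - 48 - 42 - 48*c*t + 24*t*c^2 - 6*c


(1) = 32*t^2 - 28*t - 4
(2) = 2*n^2 - 6*n + 4
(3) = -120*l^2 + 102*l - 4*w^3 + w^2*(28*l - 26) + w*(-40*l^2 + 118*l - 48) - 18
(4) = -30*l^2 + l*(19*t + 27) + 5*t^2 - 7*t - 6
(5) = -21*c^3 + 84*c^2 + 21*c + t*(24*c^2 - 120*c + 96) - 84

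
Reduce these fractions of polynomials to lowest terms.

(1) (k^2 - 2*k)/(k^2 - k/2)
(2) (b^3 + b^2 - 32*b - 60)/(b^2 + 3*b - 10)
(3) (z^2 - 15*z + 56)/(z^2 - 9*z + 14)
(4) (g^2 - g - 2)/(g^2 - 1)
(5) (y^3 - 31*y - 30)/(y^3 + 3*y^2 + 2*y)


(1) = (2*k - 4)/(2*k - 1)
(2) = (b^2 - 4*b - 12)/(b - 2)
(3) = (z - 8)/(z - 2)
(4) = (g - 2)/(g - 1)
(5) = (y^2 - y - 30)/(y^2 + 2*y)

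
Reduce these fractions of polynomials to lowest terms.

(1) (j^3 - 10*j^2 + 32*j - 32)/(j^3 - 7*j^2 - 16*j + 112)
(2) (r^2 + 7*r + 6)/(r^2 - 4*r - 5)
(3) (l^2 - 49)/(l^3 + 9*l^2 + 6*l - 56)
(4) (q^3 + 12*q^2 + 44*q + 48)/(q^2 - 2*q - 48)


(1) = (j^2 - 6*j + 8)/(j^2 - 3*j - 28)
(2) = (r + 6)/(r - 5)
(3) = (l - 7)/(l^2 + 2*l - 8)
(4) = (q^2 + 6*q + 8)/(q - 8)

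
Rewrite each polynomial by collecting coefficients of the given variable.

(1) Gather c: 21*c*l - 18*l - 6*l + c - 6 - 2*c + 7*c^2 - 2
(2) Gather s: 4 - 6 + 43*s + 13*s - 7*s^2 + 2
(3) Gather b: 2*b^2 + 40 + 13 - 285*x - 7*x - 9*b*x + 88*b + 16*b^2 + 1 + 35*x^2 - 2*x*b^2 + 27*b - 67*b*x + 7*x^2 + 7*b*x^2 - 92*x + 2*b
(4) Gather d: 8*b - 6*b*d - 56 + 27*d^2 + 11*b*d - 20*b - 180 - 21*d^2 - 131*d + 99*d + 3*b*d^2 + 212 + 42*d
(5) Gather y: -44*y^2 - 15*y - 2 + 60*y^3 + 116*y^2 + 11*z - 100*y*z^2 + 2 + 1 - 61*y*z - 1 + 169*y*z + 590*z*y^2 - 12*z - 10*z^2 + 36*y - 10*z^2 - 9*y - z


(1) = 7*c^2 + c*(21*l - 1) - 24*l - 8
(2) = -7*s^2 + 56*s
(3) = b^2*(18 - 2*x) + b*(7*x^2 - 76*x + 117) + 42*x^2 - 384*x + 54
(4) = -12*b + d^2*(3*b + 6) + d*(5*b + 10) - 24
(5) = 60*y^3 + y^2*(590*z + 72) + y*(-100*z^2 + 108*z + 12) - 20*z^2 - 2*z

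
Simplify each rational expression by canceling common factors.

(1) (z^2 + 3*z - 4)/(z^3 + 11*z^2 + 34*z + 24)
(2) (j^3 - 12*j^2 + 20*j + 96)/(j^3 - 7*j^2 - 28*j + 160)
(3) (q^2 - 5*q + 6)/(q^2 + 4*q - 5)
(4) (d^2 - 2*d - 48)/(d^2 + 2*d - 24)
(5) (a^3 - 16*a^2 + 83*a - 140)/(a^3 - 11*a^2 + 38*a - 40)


(1) = (z - 1)/(z^2 + 7*z + 6)
(2) = (j^2 - 4*j - 12)/(j^2 + j - 20)
(3) = (q^2 - 5*q + 6)/(q^2 + 4*q - 5)
(4) = (d - 8)/(d - 4)
(5) = (a - 7)/(a - 2)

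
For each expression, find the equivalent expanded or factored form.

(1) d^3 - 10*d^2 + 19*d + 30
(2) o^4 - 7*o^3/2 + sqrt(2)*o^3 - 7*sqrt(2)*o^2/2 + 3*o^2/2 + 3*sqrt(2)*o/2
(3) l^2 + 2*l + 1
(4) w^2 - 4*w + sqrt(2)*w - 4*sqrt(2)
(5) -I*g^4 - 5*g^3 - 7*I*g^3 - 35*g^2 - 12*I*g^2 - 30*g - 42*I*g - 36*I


(1) = (d - 6)*(d - 5)*(d + 1)
(2) = o*(o - 3)*(o - 1/2)*(o + sqrt(2))
(3) = (l + 1)^2
(4) = (w - 4)*(w + sqrt(2))
(5) = (g + 1)*(g + 6)*(g - 6*I)*(-I*g + 1)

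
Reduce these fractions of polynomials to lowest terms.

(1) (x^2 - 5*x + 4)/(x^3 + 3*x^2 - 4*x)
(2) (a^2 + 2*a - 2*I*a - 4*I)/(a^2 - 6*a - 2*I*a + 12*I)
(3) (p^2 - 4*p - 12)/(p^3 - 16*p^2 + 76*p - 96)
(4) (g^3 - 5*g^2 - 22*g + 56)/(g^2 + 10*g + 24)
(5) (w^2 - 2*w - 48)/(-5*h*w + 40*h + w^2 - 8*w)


(1) = (x - 4)/(x^2 + 4*x)
(2) = (a + 2)/(a - 6)
(3) = (p + 2)/(p^2 - 10*p + 16)
(4) = (g^2 - 9*g + 14)/(g + 6)
(5) = (w + 6)/(-5*h + w)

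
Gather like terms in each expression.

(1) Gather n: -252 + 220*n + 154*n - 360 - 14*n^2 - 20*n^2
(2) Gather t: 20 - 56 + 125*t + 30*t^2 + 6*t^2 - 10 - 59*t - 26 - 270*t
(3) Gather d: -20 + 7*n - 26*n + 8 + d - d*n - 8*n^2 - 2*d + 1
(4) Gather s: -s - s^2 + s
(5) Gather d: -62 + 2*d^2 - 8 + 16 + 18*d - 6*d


(1) = -34*n^2 + 374*n - 612
(2) = 36*t^2 - 204*t - 72
(3) = d*(-n - 1) - 8*n^2 - 19*n - 11
(4) = -s^2
(5) = 2*d^2 + 12*d - 54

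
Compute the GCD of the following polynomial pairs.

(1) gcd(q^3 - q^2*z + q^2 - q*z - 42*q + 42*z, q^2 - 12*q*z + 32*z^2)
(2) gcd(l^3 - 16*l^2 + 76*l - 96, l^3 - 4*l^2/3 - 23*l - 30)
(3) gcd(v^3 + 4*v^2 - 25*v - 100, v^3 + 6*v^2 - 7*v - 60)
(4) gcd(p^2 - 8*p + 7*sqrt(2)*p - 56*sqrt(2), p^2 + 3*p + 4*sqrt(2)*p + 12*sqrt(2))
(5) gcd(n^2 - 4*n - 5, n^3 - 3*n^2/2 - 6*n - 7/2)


(1) = gcd((q - 6)*(q + 7)*(q - z), (q - 8*z)*(q - 4*z)) = 1
(2) = gcd((l - 8)*(l - 6)*(l - 2), (l - 6)*(l + 5/3)*(l + 3)) = l - 6
(3) = v^2 + 9*v + 20
(4) = gcd((p - 8)*(p + 7*sqrt(2)), (p + 3)*(p + 4*sqrt(2))) = 1
(5) = gcd((n - 5)*(n + 1), (n - 7/2)*(n + 1)^2) = n + 1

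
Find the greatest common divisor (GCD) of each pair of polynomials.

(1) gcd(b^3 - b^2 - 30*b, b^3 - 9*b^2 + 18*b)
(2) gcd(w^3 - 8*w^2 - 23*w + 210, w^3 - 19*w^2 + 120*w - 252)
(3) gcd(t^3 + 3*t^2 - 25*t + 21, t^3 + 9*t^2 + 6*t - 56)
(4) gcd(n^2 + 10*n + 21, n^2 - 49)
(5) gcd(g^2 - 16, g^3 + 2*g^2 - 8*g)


(1) = gcd(b*(b - 6)*(b + 5), b*(b - 6)*(b - 3)) = b^2 - 6*b
(2) = gcd((w - 7)*(w - 6)*(w + 5), (w - 7)*(w - 6)^2) = w^2 - 13*w + 42
(3) = gcd((t - 3)*(t - 1)*(t + 7), (t - 2)*(t + 4)*(t + 7)) = t + 7
(4) = n + 7
(5) = gcd((g - 4)*(g + 4), g*(g - 2)*(g + 4)) = g + 4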